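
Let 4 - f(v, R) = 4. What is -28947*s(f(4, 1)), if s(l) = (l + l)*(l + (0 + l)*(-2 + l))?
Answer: 0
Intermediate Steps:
f(v, R) = 0 (f(v, R) = 4 - 1*4 = 4 - 4 = 0)
s(l) = 2*l*(l + l*(-2 + l)) (s(l) = (2*l)*(l + l*(-2 + l)) = 2*l*(l + l*(-2 + l)))
-28947*s(f(4, 1)) = -57894*0²*(-1 + 0) = -57894*0*(-1) = -28947*0 = 0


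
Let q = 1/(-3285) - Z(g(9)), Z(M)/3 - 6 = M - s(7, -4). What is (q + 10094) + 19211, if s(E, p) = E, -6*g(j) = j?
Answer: 192583123/6570 ≈ 29313.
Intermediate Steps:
g(j) = -j/6
Z(M) = -3 + 3*M (Z(M) = 18 + 3*(M - 1*7) = 18 + 3*(M - 7) = 18 + 3*(-7 + M) = 18 + (-21 + 3*M) = -3 + 3*M)
q = 49273/6570 (q = 1/(-3285) - (-3 + 3*(-1/6*9)) = -1/3285 - (-3 + 3*(-3/2)) = -1/3285 - (-3 - 9/2) = -1/3285 - 1*(-15/2) = -1/3285 + 15/2 = 49273/6570 ≈ 7.4997)
(q + 10094) + 19211 = (49273/6570 + 10094) + 19211 = 66366853/6570 + 19211 = 192583123/6570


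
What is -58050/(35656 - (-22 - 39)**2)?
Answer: -3870/2129 ≈ -1.8178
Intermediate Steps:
-58050/(35656 - (-22 - 39)**2) = -58050/(35656 - 1*(-61)**2) = -58050/(35656 - 1*3721) = -58050/(35656 - 3721) = -58050/31935 = -58050*1/31935 = -3870/2129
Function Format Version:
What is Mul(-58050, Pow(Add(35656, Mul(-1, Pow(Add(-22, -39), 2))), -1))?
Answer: Rational(-3870, 2129) ≈ -1.8178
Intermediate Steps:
Mul(-58050, Pow(Add(35656, Mul(-1, Pow(Add(-22, -39), 2))), -1)) = Mul(-58050, Pow(Add(35656, Mul(-1, Pow(-61, 2))), -1)) = Mul(-58050, Pow(Add(35656, Mul(-1, 3721)), -1)) = Mul(-58050, Pow(Add(35656, -3721), -1)) = Mul(-58050, Pow(31935, -1)) = Mul(-58050, Rational(1, 31935)) = Rational(-3870, 2129)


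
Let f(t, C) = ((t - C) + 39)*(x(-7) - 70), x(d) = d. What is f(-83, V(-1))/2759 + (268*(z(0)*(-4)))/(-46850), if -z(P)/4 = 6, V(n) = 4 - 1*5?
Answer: 42068399/64629575 ≈ 0.65092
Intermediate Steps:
V(n) = -1 (V(n) = 4 - 5 = -1)
z(P) = -24 (z(P) = -4*6 = -24)
f(t, C) = -3003 - 77*t + 77*C (f(t, C) = ((t - C) + 39)*(-7 - 70) = (39 + t - C)*(-77) = -3003 - 77*t + 77*C)
f(-83, V(-1))/2759 + (268*(z(0)*(-4)))/(-46850) = (-3003 - 77*(-83) + 77*(-1))/2759 + (268*(-24*(-4)))/(-46850) = (-3003 + 6391 - 77)*(1/2759) + (268*96)*(-1/46850) = 3311*(1/2759) + 25728*(-1/46850) = 3311/2759 - 12864/23425 = 42068399/64629575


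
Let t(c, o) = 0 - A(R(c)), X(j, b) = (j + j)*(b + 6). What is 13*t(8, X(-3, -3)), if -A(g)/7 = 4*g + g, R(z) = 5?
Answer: 2275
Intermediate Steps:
X(j, b) = 2*j*(6 + b) (X(j, b) = (2*j)*(6 + b) = 2*j*(6 + b))
A(g) = -35*g (A(g) = -7*(4*g + g) = -35*g)
t(c, o) = 175 (t(c, o) = 0 - (-35)*5 = 0 - 1*(-175) = 0 + 175 = 175)
13*t(8, X(-3, -3)) = 13*175 = 2275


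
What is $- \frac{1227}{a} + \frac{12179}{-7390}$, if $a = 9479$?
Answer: $- \frac{124512271}{70049810} \approx -1.7775$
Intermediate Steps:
$- \frac{1227}{a} + \frac{12179}{-7390} = - \frac{1227}{9479} + \frac{12179}{-7390} = \left(-1227\right) \frac{1}{9479} + 12179 \left(- \frac{1}{7390}\right) = - \frac{1227}{9479} - \frac{12179}{7390} = - \frac{124512271}{70049810}$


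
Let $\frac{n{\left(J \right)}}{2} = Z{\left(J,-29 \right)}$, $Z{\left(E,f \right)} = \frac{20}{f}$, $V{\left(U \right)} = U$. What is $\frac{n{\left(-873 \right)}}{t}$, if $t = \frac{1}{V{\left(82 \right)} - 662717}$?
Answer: $\frac{26505400}{29} \approx 9.1398 \cdot 10^{5}$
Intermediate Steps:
$n{\left(J \right)} = - \frac{40}{29}$ ($n{\left(J \right)} = 2 \frac{20}{-29} = 2 \cdot 20 \left(- \frac{1}{29}\right) = 2 \left(- \frac{20}{29}\right) = - \frac{40}{29}$)
$t = - \frac{1}{662635}$ ($t = \frac{1}{82 - 662717} = \frac{1}{-662635} = - \frac{1}{662635} \approx -1.5091 \cdot 10^{-6}$)
$\frac{n{\left(-873 \right)}}{t} = - \frac{40}{29 \left(- \frac{1}{662635}\right)} = \left(- \frac{40}{29}\right) \left(-662635\right) = \frac{26505400}{29}$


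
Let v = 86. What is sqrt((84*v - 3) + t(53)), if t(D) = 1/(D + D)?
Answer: sqrt(81135262)/106 ≈ 84.977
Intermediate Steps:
t(D) = 1/(2*D)
sqrt((84*v - 3) + t(53)) = sqrt((84*86 - 3) + (1/2)/53) = sqrt((7224 - 3) + (1/2)*(1/53)) = sqrt(7221 + 1/106) = sqrt(765427/106) = sqrt(81135262)/106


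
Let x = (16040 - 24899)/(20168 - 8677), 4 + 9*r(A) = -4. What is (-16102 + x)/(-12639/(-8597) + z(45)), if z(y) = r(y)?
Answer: -14316863235993/516807725 ≈ -27703.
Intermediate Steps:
r(A) = -8/9 (r(A) = -4/9 + (⅑)*(-4) = -4/9 - 4/9 = -8/9)
z(y) = -8/9
x = -8859/11491 ≈ -0.77095
(-16102 + x)/(-12639/(-8597) + z(45)) = (-16102 - 8859/11491)/(-12639/(-8597) - 8/9) = -185036941/(11491*(-12639*(-1/8597) - 8/9)) = -185036941/(11491*(12639/8597 - 8/9)) = -185036941/(11491*44975/77373) = -185036941/11491*77373/44975 = -14316863235993/516807725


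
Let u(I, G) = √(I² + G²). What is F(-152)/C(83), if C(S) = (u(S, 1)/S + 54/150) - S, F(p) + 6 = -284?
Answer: 51593443250/14700199117 + 7521875*√6890/14700199117 ≈ 3.5522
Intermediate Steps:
F(p) = -290 (F(p) = -6 - 284 = -290)
u(I, G) = √(G² + I²)
C(S) = 9/25 - S + √(1 + S²)/S (C(S) = (√(1² + S²)/S + 54/150) - S = (√(1 + S²)/S + 54*(1/150)) - S = (√(1 + S²)/S + 9/25) - S = (9/25 + √(1 + S²)/S) - S = 9/25 - S + √(1 + S²)/S)
F(-152)/C(83) = -290/(9/25 - 1*83 + √(1 + 83²)/83) = -290/(9/25 - 83 + √(1 + 6889)/83) = -290/(9/25 - 83 + √6890/83) = -290/(-2066/25 + √6890/83)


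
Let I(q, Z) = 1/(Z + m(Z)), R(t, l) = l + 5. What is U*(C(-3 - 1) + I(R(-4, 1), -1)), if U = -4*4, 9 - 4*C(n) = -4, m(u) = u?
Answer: -44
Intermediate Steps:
R(t, l) = 5 + l
C(n) = 13/4 (C(n) = 9/4 - ¼*(-4) = 9/4 + 1 = 13/4)
I(q, Z) = 1/(2*Z) (I(q, Z) = 1/(Z + Z) = 1/(2*Z))
U = -16
U*(C(-3 - 1) + I(R(-4, 1), -1)) = -16*(13/4 + (½)/(-1)) = -16*(13/4 + (½)*(-1)) = -16*(13/4 - ½) = -16*11/4 = -44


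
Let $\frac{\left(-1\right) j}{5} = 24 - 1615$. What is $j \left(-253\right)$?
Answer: $-2012615$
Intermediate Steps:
$j = 7955$ ($j = - 5 \left(24 - 1615\right) = \left(-5\right) \left(-1591\right) = 7955$)
$j \left(-253\right) = 7955 \left(-253\right) = -2012615$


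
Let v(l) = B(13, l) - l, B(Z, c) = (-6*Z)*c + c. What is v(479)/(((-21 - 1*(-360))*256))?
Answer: -6227/14464 ≈ -0.43052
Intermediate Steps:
B(Z, c) = c - 6*Z*c (B(Z, c) = -6*Z*c + c = c - 6*Z*c)
v(l) = -78*l (v(l) = l*(1 - 6*13) - l = l*(1 - 78) - l = l*(-77) - l = -77*l - l = -78*l)
v(479)/(((-21 - 1*(-360))*256)) = (-78*479)/(((-21 - 1*(-360))*256)) = -37362*1/(256*(-21 + 360)) = -37362/(339*256) = -37362/86784 = -37362*1/86784 = -6227/14464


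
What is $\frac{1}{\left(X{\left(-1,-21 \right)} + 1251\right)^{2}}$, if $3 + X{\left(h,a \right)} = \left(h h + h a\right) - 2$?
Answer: $\frac{1}{1607824} \approx 6.2196 \cdot 10^{-7}$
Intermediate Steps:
$X{\left(h,a \right)} = -5 + h^{2} + a h$ ($X{\left(h,a \right)} = -3 - \left(2 - h a - h h\right) = -3 - \left(2 - h^{2} - a h\right) = -3 + \left(-2 + h^{2} + a h\right) = -5 + h^{2} + a h$)
$\frac{1}{\left(X{\left(-1,-21 \right)} + 1251\right)^{2}} = \frac{1}{\left(\left(-5 + \left(-1\right)^{2} - -21\right) + 1251\right)^{2}} = \frac{1}{\left(\left(-5 + 1 + 21\right) + 1251\right)^{2}} = \frac{1}{\left(17 + 1251\right)^{2}} = \frac{1}{1268^{2}} = \frac{1}{1607824}$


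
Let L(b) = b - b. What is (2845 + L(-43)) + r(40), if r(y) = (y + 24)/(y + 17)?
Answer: 162229/57 ≈ 2846.1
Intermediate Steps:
r(y) = (24 + y)/(17 + y)
L(b) = 0
(2845 + L(-43)) + r(40) = (2845 + 0) + (24 + 40)/(17 + 40) = 2845 + 64/57 = 162229/57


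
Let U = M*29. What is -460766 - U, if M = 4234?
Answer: -583552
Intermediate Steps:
U = 122786 (U = 4234*29 = 122786)
-460766 - U = -460766 - 1*122786 = -460766 - 122786 = -583552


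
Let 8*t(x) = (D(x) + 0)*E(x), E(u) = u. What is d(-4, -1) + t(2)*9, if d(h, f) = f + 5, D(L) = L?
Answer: 17/2 ≈ 8.5000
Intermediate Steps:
d(h, f) = 5 + f
t(x) = x**2/8 (t(x) = ((x + 0)*x)/8 = (x*x)/8 = x**2/8)
d(-4, -1) + t(2)*9 = (5 - 1) + ((1/8)*2**2)*9 = 4 + ((1/8)*4)*9 = 4 + (1/2)*9 = 4 + 9/2 = 17/2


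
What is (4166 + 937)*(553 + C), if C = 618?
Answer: 5975613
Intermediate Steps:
(4166 + 937)*(553 + C) = (4166 + 937)*(553 + 618) = 5103*1171 = 5975613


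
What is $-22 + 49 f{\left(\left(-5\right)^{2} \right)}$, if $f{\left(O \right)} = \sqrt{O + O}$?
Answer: $-22 + 245 \sqrt{2} \approx 324.48$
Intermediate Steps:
$f{\left(O \right)} = \sqrt{2} \sqrt{O}$ ($f{\left(O \right)} = \sqrt{2 O} = \sqrt{2} \sqrt{O}$)
$-22 + 49 f{\left(\left(-5\right)^{2} \right)} = -22 + 49 \sqrt{2} \sqrt{\left(-5\right)^{2}} = -22 + 49 \sqrt{2} \sqrt{25} = -22 + 49 \sqrt{2} \cdot 5 = -22 + 49 \cdot 5 \sqrt{2} = -22 + 245 \sqrt{2}$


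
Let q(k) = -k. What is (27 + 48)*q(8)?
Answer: -600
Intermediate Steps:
(27 + 48)*q(8) = (27 + 48)*(-1*8) = 75*(-8) = -600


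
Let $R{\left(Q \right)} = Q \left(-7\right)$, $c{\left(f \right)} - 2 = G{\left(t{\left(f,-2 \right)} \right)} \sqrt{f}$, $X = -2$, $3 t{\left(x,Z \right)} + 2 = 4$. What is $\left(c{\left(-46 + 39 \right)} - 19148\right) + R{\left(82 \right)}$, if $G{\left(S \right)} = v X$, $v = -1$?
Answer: $-19720 + 2 i \sqrt{7} \approx -19720.0 + 5.2915 i$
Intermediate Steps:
$t{\left(x,Z \right)} = \frac{2}{3}$ ($t{\left(x,Z \right)} = - \frac{2}{3} + \frac{1}{3} \cdot 4 = - \frac{2}{3} + \frac{4}{3} = \frac{2}{3}$)
$G{\left(S \right)} = 2$ ($G{\left(S \right)} = \left(-1\right) \left(-2\right) = 2$)
$c{\left(f \right)} = 2 + 2 \sqrt{f}$
$R{\left(Q \right)} = - 7 Q$
$\left(c{\left(-46 + 39 \right)} - 19148\right) + R{\left(82 \right)} = \left(\left(2 + 2 \sqrt{-46 + 39}\right) - 19148\right) - 574 = \left(\left(2 + 2 \sqrt{-7}\right) - 19148\right) - 574 = \left(\left(2 + 2 i \sqrt{7}\right) - 19148\right) - 574 = \left(-19146 + 2 i \sqrt{7}\right) - 574 = -19720 + 2 i \sqrt{7}$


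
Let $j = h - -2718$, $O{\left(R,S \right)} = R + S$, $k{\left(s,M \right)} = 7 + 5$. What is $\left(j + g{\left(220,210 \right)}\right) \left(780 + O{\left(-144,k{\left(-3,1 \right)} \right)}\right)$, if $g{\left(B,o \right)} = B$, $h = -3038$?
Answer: $-64800$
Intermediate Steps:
$k{\left(s,M \right)} = 12$
$j = -320$ ($j = -3038 - -2718 = -3038 + 2718 = -320$)
$\left(j + g{\left(220,210 \right)}\right) \left(780 + O{\left(-144,k{\left(-3,1 \right)} \right)}\right) = \left(-320 + 220\right) \left(780 + \left(-144 + 12\right)\right) = - 100 \left(780 - 132\right) = \left(-100\right) 648 = -64800$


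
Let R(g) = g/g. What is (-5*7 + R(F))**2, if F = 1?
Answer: 1156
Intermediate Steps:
R(g) = 1
(-5*7 + R(F))**2 = (-5*7 + 1)**2 = (-35 + 1)**2 = (-34)**2 = 1156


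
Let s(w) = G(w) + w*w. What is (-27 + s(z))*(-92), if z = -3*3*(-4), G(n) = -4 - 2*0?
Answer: -116380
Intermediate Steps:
G(n) = -4 (G(n) = -4 + 0 = -4)
z = 36 (z = -9*(-4) = 36)
s(w) = -4 + w² (s(w) = -4 + w*w = -4 + w²)
(-27 + s(z))*(-92) = (-27 + (-4 + 36²))*(-92) = (-27 + (-4 + 1296))*(-92) = (-27 + 1292)*(-92) = 1265*(-92) = -116380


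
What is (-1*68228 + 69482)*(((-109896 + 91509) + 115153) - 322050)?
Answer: -282506136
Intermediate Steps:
(-1*68228 + 69482)*(((-109896 + 91509) + 115153) - 322050) = (-68228 + 69482)*((-18387 + 115153) - 322050) = 1254*(96766 - 322050) = 1254*(-225284) = -282506136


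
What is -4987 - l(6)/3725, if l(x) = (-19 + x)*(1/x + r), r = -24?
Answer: -111461309/22350 ≈ -4987.1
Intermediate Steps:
l(x) = (-24 + 1/x)*(-19 + x) (l(x) = (-19 + x)*(1/x - 24) = (-19 + x)*(-24 + 1/x) = (-24 + 1/x)*(-19 + x))
-4987 - l(6)/3725 = -4987 - (457 - 24*6 - 19/6)/3725 = -4987 - (457 - 144 - 19*1/6)/3725 = -4987 - (457 - 144 - 19/6)/3725 = -4987 - 1859/(6*3725) = -4987 - 1*1859/22350 = -4987 - 1859/22350 = -111461309/22350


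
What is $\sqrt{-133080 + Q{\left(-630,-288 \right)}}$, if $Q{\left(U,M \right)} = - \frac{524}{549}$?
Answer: $\frac{2 i \sqrt{1114187021}}{183} \approx 364.8 i$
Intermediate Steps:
$Q{\left(U,M \right)} = - \frac{524}{549}$ ($Q{\left(U,M \right)} = \left(-524\right) \frac{1}{549} = - \frac{524}{549}$)
$\sqrt{-133080 + Q{\left(-630,-288 \right)}} = \sqrt{-133080 - \frac{524}{549}} = \sqrt{- \frac{73061444}{549}} = \frac{2 i \sqrt{1114187021}}{183}$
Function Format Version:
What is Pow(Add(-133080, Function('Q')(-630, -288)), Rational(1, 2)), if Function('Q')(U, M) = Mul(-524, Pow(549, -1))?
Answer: Mul(Rational(2, 183), I, Pow(1114187021, Rational(1, 2))) ≈ Mul(364.80, I)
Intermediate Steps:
Function('Q')(U, M) = Rational(-524, 549) (Function('Q')(U, M) = Mul(-524, Rational(1, 549)) = Rational(-524, 549))
Pow(Add(-133080, Function('Q')(-630, -288)), Rational(1, 2)) = Pow(Add(-133080, Rational(-524, 549)), Rational(1, 2)) = Pow(Rational(-73061444, 549), Rational(1, 2)) = Mul(Rational(2, 183), I, Pow(1114187021, Rational(1, 2)))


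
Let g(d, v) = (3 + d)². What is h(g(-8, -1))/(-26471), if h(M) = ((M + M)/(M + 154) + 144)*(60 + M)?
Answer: -2195210/4738309 ≈ -0.46329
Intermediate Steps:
h(M) = (60 + M)*(144 + 2*M/(154 + M)) (h(M) = ((2*M)/(154 + M) + 144)*(60 + M) = (2*M/(154 + M) + 144)*(60 + M) = (144 + 2*M/(154 + M))*(60 + M) = (60 + M)*(144 + 2*M/(154 + M)))
h(g(-8, -1))/(-26471) = (2*(665280 + 73*((3 - 8)²)² + 15468*(3 - 8)²)/(154 + (3 - 8)²))/(-26471) = (2*(665280 + 73*((-5)²)² + 15468*(-5)²)/(154 + (-5)²))*(-1/26471) = (2*(665280 + 73*25² + 15468*25)/(154 + 25))*(-1/26471) = (2*(665280 + 73*625 + 386700)/179)*(-1/26471) = (2*(1/179)*(665280 + 45625 + 386700))*(-1/26471) = (2*(1/179)*1097605)*(-1/26471) = (2195210/179)*(-1/26471) = -2195210/4738309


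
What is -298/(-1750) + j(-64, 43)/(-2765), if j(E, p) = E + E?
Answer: 14971/69125 ≈ 0.21658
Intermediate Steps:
j(E, p) = 2*E
-298/(-1750) + j(-64, 43)/(-2765) = -298/(-1750) + (2*(-64))/(-2765) = -298*(-1/1750) - 128*(-1/2765) = 149/875 + 128/2765 = 14971/69125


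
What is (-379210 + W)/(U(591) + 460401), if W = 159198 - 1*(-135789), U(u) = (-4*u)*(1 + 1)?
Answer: -84223/455673 ≈ -0.18483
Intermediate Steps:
U(u) = -8*u (U(u) = -4*u*2 = -8*u)
W = 294987 (W = 159198 + 135789 = 294987)
(-379210 + W)/(U(591) + 460401) = (-379210 + 294987)/(-8*591 + 460401) = -84223/(-4728 + 460401) = -84223/455673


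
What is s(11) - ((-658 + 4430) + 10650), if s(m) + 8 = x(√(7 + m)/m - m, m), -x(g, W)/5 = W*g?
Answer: -13825 - 15*√2 ≈ -13846.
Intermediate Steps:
x(g, W) = -5*W*g
s(m) = -8 - 5*m*(-m + √(7 + m)/m) (s(m) = -8 - 5*m*(√(7 + m)/m - m) = -8 - 5*m*(-m + √(7 + m)/m))
s(11) - ((-658 + 4430) + 10650) = (-8 - 5*√(7 + 11) + 5*11²) - ((-658 + 4430) + 10650) = (-8 - 15*√2 + 5*121) - (3772 + 10650) = (-8 - 15*√2 + 605) - 1*14422 = (-8 - 15*√2 + 605) - 14422 = (597 - 15*√2) - 14422 = -13825 - 15*√2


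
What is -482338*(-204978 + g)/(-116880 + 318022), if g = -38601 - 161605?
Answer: 97717820096/100571 ≈ 9.7163e+5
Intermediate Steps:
g = -200206
-482338*(-204978 + g)/(-116880 + 318022) = -482338*(-204978 - 200206)/(-116880 + 318022) = -482338/(201142/(-405184)) = -482338/(201142*(-1/405184)) = -482338/(-100571/202592) = -482338*(-202592/100571) = 97717820096/100571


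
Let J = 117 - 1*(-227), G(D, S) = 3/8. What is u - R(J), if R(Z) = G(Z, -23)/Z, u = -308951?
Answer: -850233155/2752 ≈ -3.0895e+5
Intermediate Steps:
G(D, S) = 3/8 (G(D, S) = 3*(⅛) = 3/8)
J = 344 (J = 117 + 227 = 344)
R(Z) = 3/(8*Z)
u - R(J) = -308951 - 3/(8*344) = -308951 - 1*3/2752 = -308951 - 3/2752 = -850233155/2752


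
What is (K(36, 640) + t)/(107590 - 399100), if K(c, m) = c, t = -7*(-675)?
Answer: -529/32390 ≈ -0.016332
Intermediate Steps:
t = 4725
(K(36, 640) + t)/(107590 - 399100) = (36 + 4725)/(107590 - 399100) = 4761/(-291510) = 4761*(-1/291510) = -529/32390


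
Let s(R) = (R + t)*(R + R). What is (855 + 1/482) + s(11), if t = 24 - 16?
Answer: 613587/482 ≈ 1273.0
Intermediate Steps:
t = 8
s(R) = 2*R*(8 + R) (s(R) = (R + 8)*(R + R) = (8 + R)*(2*R) = 2*R*(8 + R))
(855 + 1/482) + s(11) = (855 + 1/482) + 2*11*(8 + 11) = (855 + 1/482) + 2*11*19 = 412111/482 + 418 = 613587/482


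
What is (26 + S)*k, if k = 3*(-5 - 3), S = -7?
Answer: -456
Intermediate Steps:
k = -24 (k = 3*(-8) = -24)
(26 + S)*k = (26 - 7)*(-24) = 19*(-24) = -456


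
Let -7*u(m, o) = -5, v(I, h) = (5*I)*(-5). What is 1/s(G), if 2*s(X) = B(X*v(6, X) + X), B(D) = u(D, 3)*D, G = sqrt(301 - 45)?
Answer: -7/5960 ≈ -0.0011745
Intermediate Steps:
v(I, h) = -25*I
u(m, o) = 5/7 (u(m, o) = -1/7*(-5) = 5/7)
G = 16 (G = sqrt(256) = 16)
B(D) = 5*D/7
s(X) = -745*X/14 (s(X) = (5*(X*(-25*6) + X)/7)/2 = (5*(X*(-150) + X)/7)/2 = (5*(-150*X + X)/7)/2 = (5*(-149*X)/7)/2 = (-745*X/7)/2 = -745*X/14)
1/s(G) = 1/(-745/14*16) = 1/(-5960/7) = -7/5960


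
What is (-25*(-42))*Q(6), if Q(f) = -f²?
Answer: -37800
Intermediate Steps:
(-25*(-42))*Q(6) = (-25*(-42))*(-1*6²) = 1050*(-1*36) = 1050*(-36) = -37800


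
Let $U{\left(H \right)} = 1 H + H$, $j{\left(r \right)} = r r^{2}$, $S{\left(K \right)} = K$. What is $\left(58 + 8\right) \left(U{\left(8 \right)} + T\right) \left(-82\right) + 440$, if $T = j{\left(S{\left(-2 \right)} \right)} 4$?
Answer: $87032$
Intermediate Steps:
$j{\left(r \right)} = r^{3}$
$U{\left(H \right)} = 2 H$ ($U{\left(H \right)} = H + H = 2 H$)
$T = -32$ ($T = \left(-2\right)^{3} \cdot 4 = \left(-8\right) 4 = -32$)
$\left(58 + 8\right) \left(U{\left(8 \right)} + T\right) \left(-82\right) + 440 = \left(58 + 8\right) \left(2 \cdot 8 - 32\right) \left(-82\right) + 440 = 66 \left(16 - 32\right) \left(-82\right) + 440 = 66 \left(-16\right) \left(-82\right) + 440 = \left(-1056\right) \left(-82\right) + 440 = 86592 + 440 = 87032$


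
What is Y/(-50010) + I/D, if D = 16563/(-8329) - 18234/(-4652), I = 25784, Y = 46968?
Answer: 75694658138924/5669308635 ≈ 13352.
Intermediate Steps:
D = 37409955/19373254 (D = 16563*(-1/8329) - 18234*(-1/4652) = -16563/8329 + 9117/2326 = 37409955/19373254 ≈ 1.9310)
Y/(-50010) + I/D = 46968/(-50010) + 25784/(37409955/19373254) = 46968*(-1/50010) + 25784*(19373254/37409955) = -7828/8335 + 45410907376/3400905 = 75694658138924/5669308635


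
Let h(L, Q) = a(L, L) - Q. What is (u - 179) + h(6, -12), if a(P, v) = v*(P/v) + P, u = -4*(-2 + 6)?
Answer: -171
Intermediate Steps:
u = -16 (u = -4*4 = -16)
a(P, v) = 2*P (a(P, v) = P + P = 2*P)
h(L, Q) = -Q + 2*L (h(L, Q) = 2*L - Q = -Q + 2*L)
(u - 179) + h(6, -12) = (-16 - 179) + (-1*(-12) + 2*6) = -195 + (12 + 12) = -195 + 24 = -171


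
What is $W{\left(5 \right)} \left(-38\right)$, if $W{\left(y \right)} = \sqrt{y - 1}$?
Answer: $-76$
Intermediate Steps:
$W{\left(y \right)} = \sqrt{-1 + y}$
$W{\left(5 \right)} \left(-38\right) = \sqrt{-1 + 5} \left(-38\right) = \sqrt{4} \left(-38\right) = 2 \left(-38\right) = -76$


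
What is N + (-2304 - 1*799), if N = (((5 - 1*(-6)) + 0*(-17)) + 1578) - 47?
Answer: -1561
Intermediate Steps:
N = 1542 (N = (((5 + 6) + 0) + 1578) - 47 = ((11 + 0) + 1578) - 47 = (11 + 1578) - 47 = 1589 - 47 = 1542)
N + (-2304 - 1*799) = 1542 + (-2304 - 1*799) = 1542 + (-2304 - 799) = 1542 - 3103 = -1561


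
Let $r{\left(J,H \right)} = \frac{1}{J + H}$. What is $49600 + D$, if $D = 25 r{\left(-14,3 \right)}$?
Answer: $\frac{545575}{11} \approx 49598.0$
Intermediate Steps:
$r{\left(J,H \right)} = \frac{1}{H + J}$
$D = - \frac{25}{11}$ ($D = \frac{25}{3 - 14} = \frac{25}{-11} = 25 \left(- \frac{1}{11}\right) = - \frac{25}{11} \approx -2.2727$)
$49600 + D = 49600 - \frac{25}{11} = \frac{545575}{11}$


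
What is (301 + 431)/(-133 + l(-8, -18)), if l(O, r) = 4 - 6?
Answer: -244/45 ≈ -5.4222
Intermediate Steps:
l(O, r) = -2
(301 + 431)/(-133 + l(-8, -18)) = (301 + 431)/(-133 - 2) = 732/(-135) = 732*(-1/135) = -244/45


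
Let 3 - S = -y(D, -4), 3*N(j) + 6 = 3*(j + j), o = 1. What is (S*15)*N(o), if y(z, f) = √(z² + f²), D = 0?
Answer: 0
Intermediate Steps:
y(z, f) = √(f² + z²)
N(j) = -2 + 2*j (N(j) = -2 + (3*(j + j))/3 = -2 + (3*(2*j))/3 = -2 + (6*j)/3 = -2 + 2*j)
S = 7 (S = 3 - (-1)*√((-4)² + 0²) = 3 - (-1)*√(16 + 0) = 3 - (-1)*√16 = 3 - (-1)*4 = 3 - 1*(-4) = 3 + 4 = 7)
(S*15)*N(o) = (7*15)*(-2 + 2*1) = 105*(-2 + 2) = 105*0 = 0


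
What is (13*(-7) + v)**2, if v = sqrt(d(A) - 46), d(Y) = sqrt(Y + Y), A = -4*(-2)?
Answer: (91 - I*sqrt(42))**2 ≈ 8239.0 - 1179.5*I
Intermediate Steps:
A = 8
d(Y) = sqrt(2)*sqrt(Y) (d(Y) = sqrt(2*Y) = sqrt(2)*sqrt(Y))
v = I*sqrt(42) (v = sqrt(sqrt(2)*sqrt(8) - 46) = sqrt(sqrt(2)*(2*sqrt(2)) - 46) = sqrt(4 - 46) = sqrt(-42) = I*sqrt(42) ≈ 6.4807*I)
(13*(-7) + v)**2 = (13*(-7) + I*sqrt(42))**2 = (-91 + I*sqrt(42))**2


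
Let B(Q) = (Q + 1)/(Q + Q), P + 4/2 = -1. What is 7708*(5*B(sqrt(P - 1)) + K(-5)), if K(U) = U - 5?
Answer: -57810 - 9635*I ≈ -57810.0 - 9635.0*I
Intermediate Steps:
P = -3 (P = -2 - 1 = -3)
K(U) = -5 + U
B(Q) = (1 + Q)/(2*Q) (B(Q) = (1 + Q)/((2*Q)) = (1 + Q)*(1/(2*Q)) = (1 + Q)/(2*Q))
7708*(5*B(sqrt(P - 1)) + K(-5)) = 7708*(5*((1 + sqrt(-3 - 1))/(2*(sqrt(-3 - 1)))) + (-5 - 5)) = 7708*(5*((1 + sqrt(-4))/(2*(sqrt(-4)))) - 10) = 7708*(5*((1 + 2*I)/(2*((2*I)))) - 10) = 7708*(5*((-I/2)*(1 + 2*I)/2) - 10) = 7708*(5*(-I*(1 + 2*I)/4) - 10) = 7708*(-5*I*(1 + 2*I)/4 - 10) = 7708*(-10 - 5*I*(1 + 2*I)/4) = -77080 - 9635*I*(1 + 2*I)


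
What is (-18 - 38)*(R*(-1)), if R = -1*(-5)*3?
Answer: 840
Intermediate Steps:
R = 15 (R = 5*3 = 15)
(-18 - 38)*(R*(-1)) = (-18 - 38)*(15*(-1)) = -56*(-15) = 840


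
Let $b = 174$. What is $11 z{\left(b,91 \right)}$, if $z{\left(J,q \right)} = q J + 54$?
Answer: $174768$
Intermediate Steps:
$z{\left(J,q \right)} = 54 + J q$ ($z{\left(J,q \right)} = J q + 54 = 54 + J q$)
$11 z{\left(b,91 \right)} = 11 \left(54 + 174 \cdot 91\right) = 11 \left(54 + 15834\right) = 11 \cdot 15888 = 174768$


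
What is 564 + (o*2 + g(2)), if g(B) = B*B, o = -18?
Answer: 532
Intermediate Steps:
g(B) = B²
564 + (o*2 + g(2)) = 564 + (-18*2 + 2²) = 564 + (-36 + 4) = 564 - 32 = 532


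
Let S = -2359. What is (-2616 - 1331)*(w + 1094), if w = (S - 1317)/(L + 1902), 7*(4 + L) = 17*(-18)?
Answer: -13986577359/3245 ≈ -4.3102e+6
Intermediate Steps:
L = -334/7 (L = -4 + (17*(-18))/7 = -4 + (1/7)*(-306) = -4 - 306/7 = -334/7 ≈ -47.714)
w = -6433/3245 (w = (-2359 - 1317)/(-334/7 + 1902) = -3676/12980/7 = -3676*7/12980 = -6433/3245 ≈ -1.9824)
(-2616 - 1331)*(w + 1094) = (-2616 - 1331)*(-6433/3245 + 1094) = -3947*3543597/3245 = -13986577359/3245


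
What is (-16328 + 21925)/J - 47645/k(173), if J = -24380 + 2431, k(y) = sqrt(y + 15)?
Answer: -5597/21949 - 47645*sqrt(47)/94 ≈ -3475.1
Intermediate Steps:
k(y) = sqrt(15 + y)
J = -21949
(-16328 + 21925)/J - 47645/k(173) = (-16328 + 21925)/(-21949) - 47645/sqrt(15 + 173) = 5597*(-1/21949) - 47645*sqrt(47)/94 = -5597/21949 - 47645*sqrt(47)/94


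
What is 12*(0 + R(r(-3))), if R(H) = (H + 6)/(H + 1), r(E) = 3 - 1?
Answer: 32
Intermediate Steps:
r(E) = 2
R(H) = (6 + H)/(1 + H)
12*(0 + R(r(-3))) = 12*(0 + (6 + 2)/(1 + 2)) = 12*(0 + 8/3) = 12*(8/3) = 32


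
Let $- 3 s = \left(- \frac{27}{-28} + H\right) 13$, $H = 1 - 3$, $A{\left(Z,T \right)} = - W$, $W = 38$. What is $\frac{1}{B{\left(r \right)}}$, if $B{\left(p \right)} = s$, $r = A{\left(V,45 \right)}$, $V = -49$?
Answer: $\frac{84}{377} \approx 0.22281$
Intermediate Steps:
$A{\left(Z,T \right)} = -38$ ($A{\left(Z,T \right)} = \left(-1\right) 38 = -38$)
$H = -2$ ($H = 1 - 3 = -2$)
$s = \frac{377}{84}$ ($s = - \frac{\left(- \frac{27}{-28} - 2\right) 13}{3} = - \frac{\left(\left(-27\right) \left(- \frac{1}{28}\right) - 2\right) 13}{3} = - \frac{\left(\frac{27}{28} - 2\right) 13}{3} = - \frac{\left(- \frac{29}{28}\right) 13}{3} = \left(- \frac{1}{3}\right) \left(- \frac{377}{28}\right) = \frac{377}{84} \approx 4.4881$)
$r = -38$
$B{\left(p \right)} = \frac{377}{84}$
$\frac{1}{B{\left(r \right)}} = \frac{1}{\frac{377}{84}} = \frac{84}{377}$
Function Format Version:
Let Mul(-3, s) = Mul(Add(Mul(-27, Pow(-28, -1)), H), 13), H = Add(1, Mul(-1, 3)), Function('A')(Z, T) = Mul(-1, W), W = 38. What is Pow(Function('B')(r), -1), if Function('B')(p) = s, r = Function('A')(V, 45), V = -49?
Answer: Rational(84, 377) ≈ 0.22281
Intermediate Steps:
Function('A')(Z, T) = -38 (Function('A')(Z, T) = Mul(-1, 38) = -38)
H = -2 (H = Add(1, -3) = -2)
s = Rational(377, 84) (s = Mul(Rational(-1, 3), Mul(Add(Mul(-27, Pow(-28, -1)), -2), 13)) = Mul(Rational(-1, 3), Mul(Add(Mul(-27, Rational(-1, 28)), -2), 13)) = Mul(Rational(-1, 3), Mul(Add(Rational(27, 28), -2), 13)) = Mul(Rational(-1, 3), Mul(Rational(-29, 28), 13)) = Mul(Rational(-1, 3), Rational(-377, 28)) = Rational(377, 84) ≈ 4.4881)
r = -38
Function('B')(p) = Rational(377, 84)
Pow(Function('B')(r), -1) = Pow(Rational(377, 84), -1) = Rational(84, 377)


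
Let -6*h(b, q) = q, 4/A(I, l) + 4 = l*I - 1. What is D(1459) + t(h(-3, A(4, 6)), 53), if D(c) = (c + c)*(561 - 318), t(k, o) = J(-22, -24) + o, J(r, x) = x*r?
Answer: 709655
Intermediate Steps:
A(I, l) = 4/(-5 + I*l) (A(I, l) = 4/(-4 + (l*I - 1)) = 4/(-4 + (I*l - 1)) = 4/(-4 + (-1 + I*l)) = 4/(-5 + I*l))
h(b, q) = -q/6
J(r, x) = r*x
t(k, o) = 528 + o (t(k, o) = -22*(-24) + o = 528 + o)
D(c) = 486*c (D(c) = (2*c)*243 = 486*c)
D(1459) + t(h(-3, A(4, 6)), 53) = 486*1459 + (528 + 53) = 709074 + 581 = 709655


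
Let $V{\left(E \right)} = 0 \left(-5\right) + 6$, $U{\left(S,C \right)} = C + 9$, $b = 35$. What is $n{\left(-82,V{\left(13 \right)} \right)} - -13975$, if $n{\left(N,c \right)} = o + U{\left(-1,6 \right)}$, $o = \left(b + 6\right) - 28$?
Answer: $14003$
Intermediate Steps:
$U{\left(S,C \right)} = 9 + C$
$o = 13$ ($o = \left(35 + 6\right) - 28 = 41 - 28 = 13$)
$V{\left(E \right)} = 6$ ($V{\left(E \right)} = 0 + 6 = 6$)
$n{\left(N,c \right)} = 28$ ($n{\left(N,c \right)} = 13 + \left(9 + 6\right) = 13 + 15 = 28$)
$n{\left(-82,V{\left(13 \right)} \right)} - -13975 = 28 - -13975 = 28 + 13975 = 14003$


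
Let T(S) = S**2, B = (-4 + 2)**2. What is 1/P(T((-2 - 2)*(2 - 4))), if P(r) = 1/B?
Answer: 4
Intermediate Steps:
B = 4 (B = (-2)**2 = 4)
P(r) = 1/4
1/P(T((-2 - 2)*(2 - 4))) = 1/(1/4) = 4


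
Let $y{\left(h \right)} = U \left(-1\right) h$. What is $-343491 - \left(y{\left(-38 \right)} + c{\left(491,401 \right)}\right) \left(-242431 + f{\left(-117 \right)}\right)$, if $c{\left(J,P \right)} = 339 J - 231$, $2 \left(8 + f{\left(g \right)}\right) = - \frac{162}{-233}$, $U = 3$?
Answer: $\frac{9395716246989}{233} \approx 4.0325 \cdot 10^{10}$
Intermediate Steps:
$f{\left(g \right)} = - \frac{1783}{233}$ ($f{\left(g \right)} = -8 + \frac{\left(-162\right) \frac{1}{-233}}{2} = -8 + \frac{\left(-162\right) \left(- \frac{1}{233}\right)}{2} = -8 + \frac{1}{2} \cdot \frac{162}{233} = -8 + \frac{81}{233} = - \frac{1783}{233}$)
$y{\left(h \right)} = - 3 h$ ($y{\left(h \right)} = 3 \left(-1\right) h = - 3 h$)
$c{\left(J,P \right)} = -231 + 339 J$
$-343491 - \left(y{\left(-38 \right)} + c{\left(491,401 \right)}\right) \left(-242431 + f{\left(-117 \right)}\right) = -343491 - \left(\left(-3\right) \left(-38\right) + \left(-231 + 339 \cdot 491\right)\right) \left(-242431 - \frac{1783}{233}\right) = -343491 - \left(114 + \left(-231 + 166449\right)\right) \left(- \frac{56488206}{233}\right) = -343491 - \left(114 + 166218\right) \left(- \frac{56488206}{233}\right) = -343491 - 166332 \left(- \frac{56488206}{233}\right) = -343491 - - \frac{9395796280392}{233} = -343491 + \frac{9395796280392}{233} = \frac{9395716246989}{233}$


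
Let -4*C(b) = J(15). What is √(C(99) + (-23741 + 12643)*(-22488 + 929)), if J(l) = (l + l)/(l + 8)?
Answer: √506277930022/46 ≈ 15468.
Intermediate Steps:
J(l) = 2*l/(8 + l) (J(l) = (2*l)/(8 + l) = 2*l/(8 + l))
C(b) = -15/46 (C(b) = -15/(2*(8 + 15)) = -15/(2*23) = -¼*30/23 = -15/46)
√(C(99) + (-23741 + 12643)*(-22488 + 929)) = √(-15/46 + (-23741 + 12643)*(-22488 + 929)) = √(-15/46 - 11098*(-21559)) = √(-15/46 + 239261782) = √(11006041957/46) = √506277930022/46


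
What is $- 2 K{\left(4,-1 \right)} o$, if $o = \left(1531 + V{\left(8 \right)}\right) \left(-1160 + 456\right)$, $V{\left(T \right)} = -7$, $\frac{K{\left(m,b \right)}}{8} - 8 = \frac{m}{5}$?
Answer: $\frac{755318784}{5} \approx 1.5106 \cdot 10^{8}$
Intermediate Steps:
$K{\left(m,b \right)} = 64 + \frac{8 m}{5}$ ($K{\left(m,b \right)} = 64 + 8 \frac{m}{5} = 64 + \frac{8 m}{5}$)
$o = -1072896$ ($o = \left(1531 - 7\right) \left(-1160 + 456\right) = 1524 \left(-704\right) = -1072896$)
$- 2 K{\left(4,-1 \right)} o = - 2 \left(64 + \frac{8}{5} \cdot 4\right) \left(-1072896\right) = - 2 \left(64 + \frac{32}{5}\right) \left(-1072896\right) = \left(-2\right) \frac{352}{5} \left(-1072896\right) = \left(- \frac{704}{5}\right) \left(-1072896\right) = \frac{755318784}{5}$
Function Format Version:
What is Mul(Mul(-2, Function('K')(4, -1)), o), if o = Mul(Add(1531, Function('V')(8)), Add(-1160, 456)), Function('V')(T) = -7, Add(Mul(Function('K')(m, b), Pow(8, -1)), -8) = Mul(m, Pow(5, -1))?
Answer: Rational(755318784, 5) ≈ 1.5106e+8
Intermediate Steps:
Function('K')(m, b) = Add(64, Mul(Rational(8, 5), m)) (Function('K')(m, b) = Add(64, Mul(8, Mul(m, Pow(5, -1)))) = Add(64, Mul(8, Mul(m, Rational(1, 5)))) = Add(64, Mul(8, Mul(Rational(1, 5), m))) = Add(64, Mul(Rational(8, 5), m)))
o = -1072896 (o = Mul(Add(1531, -7), Add(-1160, 456)) = Mul(1524, -704) = -1072896)
Mul(Mul(-2, Function('K')(4, -1)), o) = Mul(Mul(-2, Add(64, Mul(Rational(8, 5), 4))), -1072896) = Mul(Mul(-2, Add(64, Rational(32, 5))), -1072896) = Mul(Mul(-2, Rational(352, 5)), -1072896) = Mul(Rational(-704, 5), -1072896) = Rational(755318784, 5)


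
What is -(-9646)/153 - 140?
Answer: -11774/153 ≈ -76.954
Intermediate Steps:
-(-9646)/153 - 140 = -91*(-106/153) - 140 = 9646/153 - 140 = -11774/153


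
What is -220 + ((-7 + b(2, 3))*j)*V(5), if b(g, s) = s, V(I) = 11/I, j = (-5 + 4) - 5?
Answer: -836/5 ≈ -167.20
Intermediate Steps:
j = -6 (j = -1 - 5 = -6)
-220 + ((-7 + b(2, 3))*j)*V(5) = -220 + ((-7 + 3)*(-6))*(11/5) = -220 + (-4*(-6))*(11*(1/5)) = -220 + 24*(11/5) = -220 + 264/5 = -836/5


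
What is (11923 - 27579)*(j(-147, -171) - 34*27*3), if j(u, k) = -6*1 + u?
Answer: 45511992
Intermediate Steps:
j(u, k) = -6 + u
(11923 - 27579)*(j(-147, -171) - 34*27*3) = (11923 - 27579)*((-6 - 147) - 34*27*3) = -15656*(-153 - 918*3) = -15656*(-153 - 2754) = -15656*(-2907) = 45511992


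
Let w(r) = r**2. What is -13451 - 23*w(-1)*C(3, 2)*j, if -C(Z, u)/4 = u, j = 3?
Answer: -12899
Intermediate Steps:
C(Z, u) = -4*u
-13451 - 23*w(-1)*C(3, 2)*j = -13451 - 23*(-1)**2*(-4*2)*3 = -13451 - 23*1*(-8)*3 = -13451 - (-184)*3 = -13451 - 23*(-24) = -13451 + 552 = -12899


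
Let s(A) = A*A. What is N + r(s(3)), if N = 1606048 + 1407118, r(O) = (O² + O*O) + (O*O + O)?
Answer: 3013418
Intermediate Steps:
s(A) = A²
r(O) = O + 3*O² (r(O) = (O² + O²) + (O² + O) = 2*O² + (O + O²) = O + 3*O²)
N = 3013166
N + r(s(3)) = 3013166 + 3²*(1 + 3*3²) = 3013166 + 9*(1 + 3*9) = 3013166 + 9*(1 + 27) = 3013166 + 9*28 = 3013166 + 252 = 3013418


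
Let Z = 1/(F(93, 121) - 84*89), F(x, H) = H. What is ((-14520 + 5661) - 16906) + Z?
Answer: -189501576/7355 ≈ -25765.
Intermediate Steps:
Z = -1/7355 (Z = 1/(121 - 84*89) = 1/(121 - 7476) = 1/(-7355) = -1/7355 ≈ -0.00013596)
((-14520 + 5661) - 16906) + Z = ((-14520 + 5661) - 16906) - 1/7355 = (-8859 - 16906) - 1/7355 = -25765 - 1/7355 = -189501576/7355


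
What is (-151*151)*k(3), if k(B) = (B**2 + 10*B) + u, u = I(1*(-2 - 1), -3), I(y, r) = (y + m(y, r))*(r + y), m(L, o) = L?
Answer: -1710075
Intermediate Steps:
I(y, r) = 2*y*(r + y) (I(y, r) = (y + y)*(r + y) = (2*y)*(r + y) = 2*y*(r + y))
u = 36 (u = 2*(1*(-2 - 1))*(-3 + 1*(-2 - 1)) = 2*(1*(-3))*(-3 + 1*(-3)) = 2*(-3)*(-3 - 3) = 2*(-3)*(-6) = 36)
k(B) = 36 + B**2 + 10*B (k(B) = (B**2 + 10*B) + 36 = 36 + B**2 + 10*B)
(-151*151)*k(3) = (-151*151)*(36 + 3**2 + 10*3) = -22801*(36 + 9 + 30) = -22801*75 = -1710075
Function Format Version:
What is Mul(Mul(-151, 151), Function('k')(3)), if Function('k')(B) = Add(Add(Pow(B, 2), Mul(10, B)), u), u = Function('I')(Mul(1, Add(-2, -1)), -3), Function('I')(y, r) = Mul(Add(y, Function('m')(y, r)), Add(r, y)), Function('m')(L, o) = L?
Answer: -1710075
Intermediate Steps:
Function('I')(y, r) = Mul(2, y, Add(r, y)) (Function('I')(y, r) = Mul(Add(y, y), Add(r, y)) = Mul(Mul(2, y), Add(r, y)) = Mul(2, y, Add(r, y)))
u = 36 (u = Mul(2, Mul(1, Add(-2, -1)), Add(-3, Mul(1, Add(-2, -1)))) = Mul(2, Mul(1, -3), Add(-3, Mul(1, -3))) = Mul(2, -3, Add(-3, -3)) = Mul(2, -3, -6) = 36)
Function('k')(B) = Add(36, Pow(B, 2), Mul(10, B)) (Function('k')(B) = Add(Add(Pow(B, 2), Mul(10, B)), 36) = Add(36, Pow(B, 2), Mul(10, B)))
Mul(Mul(-151, 151), Function('k')(3)) = Mul(Mul(-151, 151), Add(36, Pow(3, 2), Mul(10, 3))) = Mul(-22801, Add(36, 9, 30)) = Mul(-22801, 75) = -1710075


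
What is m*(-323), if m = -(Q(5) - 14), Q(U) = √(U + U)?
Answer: -4522 + 323*√10 ≈ -3500.6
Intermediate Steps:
Q(U) = √2*√U (Q(U) = √(2*U) = √2*√U)
m = 14 - √10 (m = -(√2*√5 - 14) = -(√10 - 14) = -(-14 + √10) = 14 - √10 ≈ 10.838)
m*(-323) = (14 - √10)*(-323) = -4522 + 323*√10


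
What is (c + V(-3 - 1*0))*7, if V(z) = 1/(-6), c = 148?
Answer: 6209/6 ≈ 1034.8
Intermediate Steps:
V(z) = -⅙
(c + V(-3 - 1*0))*7 = (148 - ⅙)*7 = (887/6)*7 = 6209/6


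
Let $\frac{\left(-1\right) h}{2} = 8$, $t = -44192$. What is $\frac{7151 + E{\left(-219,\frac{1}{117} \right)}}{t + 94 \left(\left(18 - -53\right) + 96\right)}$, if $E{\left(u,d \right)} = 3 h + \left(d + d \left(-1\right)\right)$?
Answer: $- \frac{7103}{28494} \approx -0.24928$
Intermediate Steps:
$h = -16$ ($h = \left(-2\right) 8 = -16$)
$E{\left(u,d \right)} = -48$ ($E{\left(u,d \right)} = 3 \left(-16\right) + \left(d + d \left(-1\right)\right) = -48 + \left(d - d\right) = -48 + 0 = -48$)
$\frac{7151 + E{\left(-219,\frac{1}{117} \right)}}{t + 94 \left(\left(18 - -53\right) + 96\right)} = \frac{7151 - 48}{-44192 + 94 \left(\left(18 - -53\right) + 96\right)} = \frac{7103}{-44192 + 94 \left(\left(18 + 53\right) + 96\right)} = \frac{7103}{-44192 + 94 \left(71 + 96\right)} = \frac{7103}{-44192 + 94 \cdot 167} = \frac{7103}{-44192 + 15698} = \frac{7103}{-28494} = 7103 \left(- \frac{1}{28494}\right) = - \frac{7103}{28494}$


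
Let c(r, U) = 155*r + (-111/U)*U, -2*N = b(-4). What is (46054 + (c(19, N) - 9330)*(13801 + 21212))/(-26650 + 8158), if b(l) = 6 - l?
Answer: 113699197/9246 ≈ 12297.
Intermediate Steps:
N = -5 (N = -(6 - 1*(-4))/2 = -(6 + 4)/2 = -1/2*10 = -5)
c(r, U) = -111 + 155*r (c(r, U) = 155*r - 111 = -111 + 155*r)
(46054 + (c(19, N) - 9330)*(13801 + 21212))/(-26650 + 8158) = (46054 + ((-111 + 155*19) - 9330)*(13801 + 21212))/(-26650 + 8158) = (46054 + ((-111 + 2945) - 9330)*35013)/(-18492) = (46054 + (2834 - 9330)*35013)*(-1/18492) = (46054 - 6496*35013)*(-1/18492) = (46054 - 227444448)*(-1/18492) = -227398394*(-1/18492) = 113699197/9246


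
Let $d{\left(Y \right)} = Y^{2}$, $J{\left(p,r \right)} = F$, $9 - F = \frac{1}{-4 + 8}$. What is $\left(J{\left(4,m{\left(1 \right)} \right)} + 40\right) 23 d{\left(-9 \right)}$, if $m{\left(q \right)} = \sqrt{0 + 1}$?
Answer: $\frac{363285}{4} \approx 90821.0$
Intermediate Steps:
$m{\left(q \right)} = 1$ ($m{\left(q \right)} = \sqrt{1} = 1$)
$F = \frac{35}{4}$ ($F = 9 - \frac{1}{-4 + 8} = 9 - \frac{1}{4} = \frac{35}{4} \approx 8.75$)
$J{\left(p,r \right)} = \frac{35}{4}$
$\left(J{\left(4,m{\left(1 \right)} \right)} + 40\right) 23 d{\left(-9 \right)} = \left(\frac{35}{4} + 40\right) 23 \left(-9\right)^{2} = \frac{195}{4} \cdot 23 \cdot 81 = \frac{4485}{4} \cdot 81 = \frac{363285}{4}$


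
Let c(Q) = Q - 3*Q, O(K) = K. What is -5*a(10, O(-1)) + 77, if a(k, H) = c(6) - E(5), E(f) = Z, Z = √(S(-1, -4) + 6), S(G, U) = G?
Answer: 137 + 5*√5 ≈ 148.18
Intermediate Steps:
c(Q) = -2*Q
Z = √5 (Z = √(-1 + 6) = √5 ≈ 2.2361)
E(f) = √5
a(k, H) = -12 - √5 (a(k, H) = -2*6 - √5 = -12 - √5)
-5*a(10, O(-1)) + 77 = -5*(-12 - √5) + 77 = (60 + 5*√5) + 77 = 137 + 5*√5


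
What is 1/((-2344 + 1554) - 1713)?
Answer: -1/2503 ≈ -0.00039952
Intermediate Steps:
1/((-2344 + 1554) - 1713) = 1/(-790 - 1713) = 1/(-2503) = -1/2503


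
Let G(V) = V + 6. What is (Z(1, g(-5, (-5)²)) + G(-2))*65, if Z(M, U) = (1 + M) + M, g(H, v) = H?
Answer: 455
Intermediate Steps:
Z(M, U) = 1 + 2*M
G(V) = 6 + V
(Z(1, g(-5, (-5)²)) + G(-2))*65 = ((1 + 2*1) + (6 - 2))*65 = ((1 + 2) + 4)*65 = (3 + 4)*65 = 7*65 = 455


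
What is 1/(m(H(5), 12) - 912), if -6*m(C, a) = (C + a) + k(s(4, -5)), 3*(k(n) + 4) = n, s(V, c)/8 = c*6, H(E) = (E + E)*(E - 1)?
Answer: -3/2720 ≈ -0.0011029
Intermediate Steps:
H(E) = 2*E*(-1 + E) (H(E) = (2*E)*(-1 + E) = 2*E*(-1 + E))
s(V, c) = 48*c (s(V, c) = 8*(c*6) = 8*(6*c) = 48*c)
k(n) = -4 + n/3
m(C, a) = 14 - C/6 - a/6 (m(C, a) = -((C + a) + (-4 + (48*(-5))/3))/6 = -((C + a) + (-4 + (1/3)*(-240)))/6 = -((C + a) + (-4 - 80))/6 = -((C + a) - 84)/6 = -(-84 + C + a)/6 = 14 - C/6 - a/6)
1/(m(H(5), 12) - 912) = 1/((14 - 5*(-1 + 5)/3 - 1/6*12) - 912) = 1/((14 - 5*4/3 - 2) - 912) = 1/((14 - 1/6*40 - 2) - 912) = 1/((14 - 20/3 - 2) - 912) = 1/(16/3 - 912) = 1/(-2720/3) = -3/2720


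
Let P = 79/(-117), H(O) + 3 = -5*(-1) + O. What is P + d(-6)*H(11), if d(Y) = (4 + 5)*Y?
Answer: -82213/117 ≈ -702.67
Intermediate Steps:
H(O) = 2 + O (H(O) = -3 + (-5*(-1) + O) = -3 + (5 + O) = 2 + O)
P = -79/117 (P = 79*(-1/117) = -79/117 ≈ -0.67521)
d(Y) = 9*Y
P + d(-6)*H(11) = -79/117 + (9*(-6))*(2 + 11) = -79/117 - 54*13 = -79/117 - 702 = -82213/117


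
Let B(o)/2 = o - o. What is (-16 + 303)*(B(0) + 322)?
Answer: 92414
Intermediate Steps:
B(o) = 0 (B(o) = 2*(o - o) = 2*0 = 0)
(-16 + 303)*(B(0) + 322) = (-16 + 303)*(0 + 322) = 287*322 = 92414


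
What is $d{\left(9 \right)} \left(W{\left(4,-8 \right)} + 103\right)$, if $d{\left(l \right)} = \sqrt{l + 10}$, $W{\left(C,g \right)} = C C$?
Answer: $119 \sqrt{19} \approx 518.71$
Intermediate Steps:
$W{\left(C,g \right)} = C^{2}$
$d{\left(l \right)} = \sqrt{10 + l}$
$d{\left(9 \right)} \left(W{\left(4,-8 \right)} + 103\right) = \sqrt{10 + 9} \left(4^{2} + 103\right) = \sqrt{19} \left(16 + 103\right) = \sqrt{19} \cdot 119 = 119 \sqrt{19}$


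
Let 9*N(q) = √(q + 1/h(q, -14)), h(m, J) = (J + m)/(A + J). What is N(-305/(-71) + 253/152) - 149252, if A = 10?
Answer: -149252 + √1415520000510267470/4213655460 ≈ -1.4925e+5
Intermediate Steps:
h(m, J) = (J + m)/(10 + J)
N(q) = √(q + 1/(7/2 - q/4))/9 (N(q) = √(q + 1/((-14 + q)/(10 - 14)))/9 = √(q + 1/((-14 + q)/(-4)))/9 = √(q + 1/(-(-14 + q)/4))/9 = √(q + 1/(7/2 - q/4))/9)
N(-305/(-71) + 253/152) - 149252 = √((4 + (-305/(-71) + 253/152)*(14 - (-305/(-71) + 253/152)))/(14 - (-305/(-71) + 253/152)))/9 - 149252 = √((4 + (-305*(-1/71) + 253*(1/152))*(14 - (-305*(-1/71) + 253*(1/152))))/(14 - (-305*(-1/71) + 253*(1/152))))/9 - 149252 = √((4 + (305/71 + 253/152)*(14 - (305/71 + 253/152)))/(14 - (305/71 + 253/152)))/9 - 149252 = √((4 + 64323*(14 - 1*64323/10792)/10792)/(14 - 1*64323/10792))/9 - 149252 = √((4 + 64323*(14 - 64323/10792)/10792)/(14 - 64323/10792))/9 - 149252 = √((4 + (64323/10792)*(86765/10792))/(86765/10792))/9 - 149252 = √(10792*(4 + 5580985095/116467264)/86765)/9 - 149252 = √((10792/86765)*(6046854151/116467264))/9 - 149252 = √(6046854151/936367880)/9 - 149252 = (√1415520000510267470/468183940)/9 - 149252 = √1415520000510267470/4213655460 - 149252 = -149252 + √1415520000510267470/4213655460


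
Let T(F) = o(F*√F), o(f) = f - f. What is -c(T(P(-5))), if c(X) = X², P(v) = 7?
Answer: 0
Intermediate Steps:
o(f) = 0
T(F) = 0
-c(T(P(-5))) = -1*0² = -1*0 = 0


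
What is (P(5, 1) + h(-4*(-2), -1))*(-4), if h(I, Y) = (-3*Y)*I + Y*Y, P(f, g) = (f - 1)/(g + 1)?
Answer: -108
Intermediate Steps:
P(f, g) = (-1 + f)/(1 + g)
h(I, Y) = Y² - 3*I*Y (h(I, Y) = -3*I*Y + Y² = Y² - 3*I*Y)
(P(5, 1) + h(-4*(-2), -1))*(-4) = ((-1 + 5)/(1 + 1) - (-1 - (-12)*(-2)))*(-4) = (4/2 - (-1 - 3*8))*(-4) = ((½)*4 - (-1 - 24))*(-4) = (2 - 1*(-25))*(-4) = (2 + 25)*(-4) = 27*(-4) = -108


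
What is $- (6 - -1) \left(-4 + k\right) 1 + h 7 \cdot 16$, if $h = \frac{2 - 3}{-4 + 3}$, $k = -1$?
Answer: $147$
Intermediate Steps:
$h = 1$ ($h = - \frac{1}{-1} = \left(-1\right) \left(-1\right) = 1$)
$- (6 - -1) \left(-4 + k\right) 1 + h 7 \cdot 16 = - (6 - -1) \left(-4 - 1\right) 1 + 1 \cdot 7 \cdot 16 = - (6 + 1) \left(-5\right) 1 + 7 \cdot 16 = \left(-1\right) 7 \left(-5\right) 1 + 112 = \left(-7\right) \left(-5\right) 1 + 112 = 35 \cdot 1 + 112 = 35 + 112 = 147$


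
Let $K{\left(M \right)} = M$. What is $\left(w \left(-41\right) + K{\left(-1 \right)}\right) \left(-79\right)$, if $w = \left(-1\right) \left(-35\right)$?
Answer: $113444$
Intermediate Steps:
$w = 35$
$\left(w \left(-41\right) + K{\left(-1 \right)}\right) \left(-79\right) = \left(35 \left(-41\right) - 1\right) \left(-79\right) = \left(-1435 - 1\right) \left(-79\right) = \left(-1436\right) \left(-79\right) = 113444$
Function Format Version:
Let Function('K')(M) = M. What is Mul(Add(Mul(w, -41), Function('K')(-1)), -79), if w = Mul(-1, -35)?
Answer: 113444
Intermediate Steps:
w = 35
Mul(Add(Mul(w, -41), Function('K')(-1)), -79) = Mul(Add(Mul(35, -41), -1), -79) = Mul(Add(-1435, -1), -79) = Mul(-1436, -79) = 113444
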